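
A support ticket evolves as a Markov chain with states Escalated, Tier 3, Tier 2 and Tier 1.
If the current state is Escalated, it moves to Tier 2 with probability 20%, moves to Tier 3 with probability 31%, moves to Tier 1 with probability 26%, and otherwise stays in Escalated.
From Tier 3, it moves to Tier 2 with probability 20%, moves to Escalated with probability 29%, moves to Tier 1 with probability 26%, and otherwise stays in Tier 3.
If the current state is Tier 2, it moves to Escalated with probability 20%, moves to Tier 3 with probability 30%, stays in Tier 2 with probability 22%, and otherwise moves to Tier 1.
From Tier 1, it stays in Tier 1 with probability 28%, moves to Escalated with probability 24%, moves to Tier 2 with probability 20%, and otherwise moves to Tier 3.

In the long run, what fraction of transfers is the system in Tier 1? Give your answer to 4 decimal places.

0.2695

Let the stationary distribution be π with π = πP and π_1 + π_2 + π_3 + π_4 = 1.
π_1 = 0.23·π_1 + 0.29·π_2 + 0.2·π_3 + 0.24·π_4
π_2 = 0.31·π_1 + 0.25·π_2 + 0.3·π_3 + 0.28·π_4
π_3 = 0.2·π_1 + 0.2·π_2 + 0.22·π_3 + 0.2·π_4
Solving with the normalization constraint gives π = (0.2435, 0.2829, 0.2041, 0.2695).
So the stationary probability of Tier 1 is 0.2695.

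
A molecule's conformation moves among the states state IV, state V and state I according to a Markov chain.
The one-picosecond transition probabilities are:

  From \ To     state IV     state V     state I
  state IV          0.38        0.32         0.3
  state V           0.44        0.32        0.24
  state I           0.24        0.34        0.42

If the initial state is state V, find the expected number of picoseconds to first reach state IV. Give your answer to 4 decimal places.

2.6215

Let t(s) be the expected number of picoseconds to first reach state IV from state s, with t(state IV) = 0. Conditioning on the first picosecond:
t(state V) = 1 + 0.32·t(state V) + 0.24·t(state I)
t(state I) = 1 + 0.34·t(state V) + 0.42·t(state I)
Solving: t(state V) = 2.6215, t(state I) = 3.2609.
Expected picoseconds from state V to state IV: 2.6215.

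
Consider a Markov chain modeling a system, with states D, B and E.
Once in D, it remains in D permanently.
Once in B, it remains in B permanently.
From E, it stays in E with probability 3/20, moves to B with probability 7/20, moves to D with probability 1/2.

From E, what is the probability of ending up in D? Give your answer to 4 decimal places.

0.5882

Let h(s) be the probability of absorption at D starting from transient state s. Then h(D) = 1 and h(B) = 0. By first-step analysis:
h(E) = 0.5·1 + 0.35·0 + 0.15·h(E)
Solving: h(E) = 0.5882.
Starting from E, the probability is 0.5882.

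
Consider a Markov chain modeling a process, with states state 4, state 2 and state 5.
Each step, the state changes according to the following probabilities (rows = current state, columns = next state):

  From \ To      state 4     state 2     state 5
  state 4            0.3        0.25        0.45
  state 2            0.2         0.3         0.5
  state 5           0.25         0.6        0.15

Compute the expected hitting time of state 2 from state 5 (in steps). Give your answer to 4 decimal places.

1.9689

Let t(s) be the expected number of steps to first reach state 2 from state s, with t(state 2) = 0. Conditioning on the first step:
t(state 4) = 1 + 0.3·t(state 4) + 0.45·t(state 5)
t(state 5) = 1 + 0.25·t(state 4) + 0.15·t(state 5)
Solving: t(state 4) = 2.6943, t(state 5) = 1.9689.
Expected steps from state 5 to state 2: 1.9689.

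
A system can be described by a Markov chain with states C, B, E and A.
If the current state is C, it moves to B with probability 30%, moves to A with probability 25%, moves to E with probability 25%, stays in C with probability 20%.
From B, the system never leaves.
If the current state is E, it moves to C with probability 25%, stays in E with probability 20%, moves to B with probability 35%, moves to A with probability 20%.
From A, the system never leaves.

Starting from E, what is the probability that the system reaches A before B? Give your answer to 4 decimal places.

0.3853

Let h(s) be the probability of absorption at A starting from transient state s. Then h(A) = 1 and h(B) = 0. By first-step analysis:
h(C) = 0.2·h(C) + 0.3·0 + 0.25·h(E) + 0.25·1
h(E) = 0.25·h(C) + 0.35·0 + 0.2·h(E) + 0.2·1
Solving: h(C) = 0.4329, h(E) = 0.3853.
Starting from E, the probability is 0.3853.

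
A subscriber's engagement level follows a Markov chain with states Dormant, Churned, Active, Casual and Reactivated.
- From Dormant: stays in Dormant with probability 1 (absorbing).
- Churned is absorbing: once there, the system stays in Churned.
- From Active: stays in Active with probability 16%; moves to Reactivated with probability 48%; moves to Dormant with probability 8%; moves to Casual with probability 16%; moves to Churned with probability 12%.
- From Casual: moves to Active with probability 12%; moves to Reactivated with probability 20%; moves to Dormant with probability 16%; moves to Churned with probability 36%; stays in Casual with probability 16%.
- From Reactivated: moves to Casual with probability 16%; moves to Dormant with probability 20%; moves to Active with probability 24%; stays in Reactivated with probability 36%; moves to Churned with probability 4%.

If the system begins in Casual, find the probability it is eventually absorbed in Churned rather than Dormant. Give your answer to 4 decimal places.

0.5893

Let h(s) be the probability of absorption at Churned starting from transient state s. Then h(Churned) = 1 and h(Dormant) = 0. By first-step analysis:
h(Active) = 0.08·0 + 0.12·1 + 0.16·h(Active) + 0.16·h(Casual) + 0.48·h(Reactivated)
h(Casual) = 0.16·0 + 0.36·1 + 0.12·h(Active) + 0.16·h(Casual) + 0.2·h(Reactivated)
h(Reactivated) = 0.2·0 + 0.04·1 + 0.24·h(Active) + 0.16·h(Casual) + 0.36·h(Reactivated)
Solving: h(Active) = 0.4773, h(Casual) = 0.5893, h(Reactivated) = 0.3888.
Starting from Casual, the probability is 0.5893.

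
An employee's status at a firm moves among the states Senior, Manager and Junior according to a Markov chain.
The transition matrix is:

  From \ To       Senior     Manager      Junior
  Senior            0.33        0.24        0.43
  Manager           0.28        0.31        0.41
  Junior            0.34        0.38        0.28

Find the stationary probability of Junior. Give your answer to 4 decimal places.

0.3685

Let the stationary distribution be π with π = πP and π_1 + π_2 + π_3 = 1.
π_1 = 0.33·π_1 + 0.28·π_2 + 0.34·π_3
π_2 = 0.24·π_1 + 0.31·π_2 + 0.38·π_3
Solving with the normalization constraint gives π = (0.3180, 0.3135, 0.3685).
So the stationary probability of Junior is 0.3685.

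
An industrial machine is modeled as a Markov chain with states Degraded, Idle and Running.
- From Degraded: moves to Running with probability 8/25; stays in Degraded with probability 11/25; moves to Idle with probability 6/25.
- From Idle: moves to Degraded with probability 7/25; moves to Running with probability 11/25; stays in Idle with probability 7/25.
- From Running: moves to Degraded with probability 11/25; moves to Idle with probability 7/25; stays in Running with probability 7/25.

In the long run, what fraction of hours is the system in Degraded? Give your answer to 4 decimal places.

Let the stationary distribution be π with π = πP and π_1 + π_2 + π_3 = 1.
π_1 = 0.44·π_1 + 0.28·π_2 + 0.44·π_3
π_2 = 0.24·π_1 + 0.28·π_2 + 0.28·π_3
Solving with the normalization constraint gives π = (0.3977, 0.2641, 0.3382).
So the stationary probability of Degraded is 0.3977.

0.3977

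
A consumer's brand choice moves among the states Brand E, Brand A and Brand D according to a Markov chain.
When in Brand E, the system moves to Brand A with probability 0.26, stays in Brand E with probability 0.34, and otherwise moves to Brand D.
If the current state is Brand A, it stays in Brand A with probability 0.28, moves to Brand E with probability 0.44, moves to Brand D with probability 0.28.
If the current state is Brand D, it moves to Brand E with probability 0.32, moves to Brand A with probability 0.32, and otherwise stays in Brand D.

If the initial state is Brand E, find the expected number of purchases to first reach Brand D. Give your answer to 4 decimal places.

Let t(s) be the expected number of purchases to first reach Brand D from state s, with t(Brand D) = 0. Conditioning on the first purchase:
t(Brand E) = 1 + 0.34·t(Brand E) + 0.26·t(Brand A)
t(Brand A) = 1 + 0.44·t(Brand E) + 0.28·t(Brand A)
Solving: t(Brand E) = 2.7162, t(Brand A) = 3.0488.
Expected purchases from Brand E to Brand D: 2.7162.

2.7162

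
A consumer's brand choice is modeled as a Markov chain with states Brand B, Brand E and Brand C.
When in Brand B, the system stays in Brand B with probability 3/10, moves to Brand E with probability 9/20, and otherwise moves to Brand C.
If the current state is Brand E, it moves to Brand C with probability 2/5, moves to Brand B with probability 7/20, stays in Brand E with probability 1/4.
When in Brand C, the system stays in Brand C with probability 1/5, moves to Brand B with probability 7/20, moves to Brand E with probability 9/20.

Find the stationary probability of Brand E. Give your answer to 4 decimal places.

0.3750

Let the stationary distribution be π with π = πP and π_1 + π_2 + π_3 = 1.
π_1 = 0.3·π_1 + 0.35·π_2 + 0.35·π_3
π_2 = 0.45·π_1 + 0.25·π_2 + 0.45·π_3
Solving with the normalization constraint gives π = (0.3333, 0.3750, 0.2917).
So the stationary probability of Brand E is 0.3750.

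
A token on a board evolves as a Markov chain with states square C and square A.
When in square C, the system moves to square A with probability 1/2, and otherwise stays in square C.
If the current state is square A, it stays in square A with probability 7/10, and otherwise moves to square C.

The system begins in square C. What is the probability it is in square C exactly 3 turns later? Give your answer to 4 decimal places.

Propagate the distribution vector 3 turns from square C.
After 0 turns: (1.0000, 0.0000)
After 1 turn: (0.5000, 0.5000)
After 2 turns: (0.4000, 0.6000)
After 3 turns: (0.3800, 0.6200)
P(in square C after 3 turns) = 0.3800

0.3800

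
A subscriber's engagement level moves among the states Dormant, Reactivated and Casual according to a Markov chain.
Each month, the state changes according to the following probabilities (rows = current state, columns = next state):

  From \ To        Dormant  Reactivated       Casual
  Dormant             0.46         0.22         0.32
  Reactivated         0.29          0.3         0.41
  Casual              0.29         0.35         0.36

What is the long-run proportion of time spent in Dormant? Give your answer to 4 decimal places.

0.3494

Let the stationary distribution be π with π = πP and π_1 + π_2 + π_3 = 1.
π_1 = 0.46·π_1 + 0.29·π_2 + 0.29·π_3
π_2 = 0.22·π_1 + 0.3·π_2 + 0.35·π_3
Solving with the normalization constraint gives π = (0.3494, 0.2901, 0.3605).
So the stationary probability of Dormant is 0.3494.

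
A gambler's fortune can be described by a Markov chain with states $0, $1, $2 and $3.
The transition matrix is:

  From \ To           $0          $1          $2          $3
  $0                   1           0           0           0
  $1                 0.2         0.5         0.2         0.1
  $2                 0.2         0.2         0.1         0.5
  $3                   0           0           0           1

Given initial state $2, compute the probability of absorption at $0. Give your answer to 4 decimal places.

Let h(s) be the probability of absorption at $0 starting from transient state s. Then h($0) = 1 and h($3) = 0. By first-step analysis:
h($1) = 0.2·1 + 0.5·h($1) + 0.2·h($2) + 0.1·0
h($2) = 0.2·1 + 0.2·h($1) + 0.1·h($2) + 0.5·0
Solving: h($1) = 0.5366, h($2) = 0.3415.
Starting from $2, the probability is 0.3415.

0.3415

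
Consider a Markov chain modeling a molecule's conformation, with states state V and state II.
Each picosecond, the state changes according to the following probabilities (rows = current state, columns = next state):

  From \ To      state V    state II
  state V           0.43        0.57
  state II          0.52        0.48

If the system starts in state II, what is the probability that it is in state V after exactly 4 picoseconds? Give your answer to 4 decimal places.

0.4770

Propagate the distribution vector 4 picoseconds from state II.
After 0 picoseconds: (0.0000, 1.0000)
After 1 picosecond: (0.5200, 0.4800)
After 2 picoseconds: (0.4732, 0.5268)
After 3 picoseconds: (0.4774, 0.5226)
After 4 picoseconds: (0.4770, 0.5230)
P(in state V after 4 picoseconds) = 0.4770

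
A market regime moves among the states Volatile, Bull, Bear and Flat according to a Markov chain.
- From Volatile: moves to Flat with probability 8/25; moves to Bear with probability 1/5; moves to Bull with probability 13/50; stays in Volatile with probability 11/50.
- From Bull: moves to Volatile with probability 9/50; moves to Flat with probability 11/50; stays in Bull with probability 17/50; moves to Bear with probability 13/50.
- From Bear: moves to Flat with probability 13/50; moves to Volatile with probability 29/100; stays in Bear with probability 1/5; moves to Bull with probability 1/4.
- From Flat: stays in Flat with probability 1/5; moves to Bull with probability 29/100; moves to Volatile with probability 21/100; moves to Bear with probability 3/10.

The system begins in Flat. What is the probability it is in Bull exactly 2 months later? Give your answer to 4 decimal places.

0.2862

Propagate the distribution vector 2 months from Flat.
After 0 months: (0.0000, 0.0000, 0.0000, 1.0000)
After 1 month: (0.2100, 0.2900, 0.3000, 0.2000)
After 2 months: (0.2274, 0.2862, 0.2374, 0.2490)
P(in Bull after 2 months) = 0.2862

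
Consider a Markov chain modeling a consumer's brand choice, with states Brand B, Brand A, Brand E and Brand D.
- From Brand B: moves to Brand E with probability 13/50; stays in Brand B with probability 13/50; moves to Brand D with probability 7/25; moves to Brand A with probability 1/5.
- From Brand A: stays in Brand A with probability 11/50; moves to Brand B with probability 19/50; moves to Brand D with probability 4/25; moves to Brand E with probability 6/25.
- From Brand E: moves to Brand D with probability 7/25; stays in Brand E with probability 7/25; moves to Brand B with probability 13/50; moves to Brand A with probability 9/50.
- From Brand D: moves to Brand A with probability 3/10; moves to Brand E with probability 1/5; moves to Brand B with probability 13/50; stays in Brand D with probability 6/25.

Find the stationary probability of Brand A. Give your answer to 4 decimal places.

0.2239

Let the stationary distribution be π with π = πP and π_1 + π_2 + π_3 + π_4 = 1.
π_1 = 0.26·π_1 + 0.38·π_2 + 0.26·π_3 + 0.26·π_4
π_2 = 0.2·π_1 + 0.22·π_2 + 0.18·π_3 + 0.3·π_4
π_3 = 0.26·π_1 + 0.24·π_2 + 0.28·π_3 + 0.2·π_4
Solving with the normalization constraint gives π = (0.2869, 0.2239, 0.2458, 0.2434).
So the stationary probability of Brand A is 0.2239.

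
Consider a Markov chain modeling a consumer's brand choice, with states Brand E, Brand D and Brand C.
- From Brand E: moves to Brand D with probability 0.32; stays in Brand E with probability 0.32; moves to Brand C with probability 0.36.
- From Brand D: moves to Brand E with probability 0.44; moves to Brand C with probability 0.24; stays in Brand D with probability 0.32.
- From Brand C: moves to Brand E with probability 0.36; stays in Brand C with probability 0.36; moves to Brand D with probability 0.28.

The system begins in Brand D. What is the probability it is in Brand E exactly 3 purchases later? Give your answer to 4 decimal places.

0.3701

Propagate the distribution vector 3 purchases from Brand D.
After 0 purchases: (0.0000, 1.0000, 0.0000)
After 1 purchase: (0.4400, 0.3200, 0.2400)
After 2 purchases: (0.3680, 0.3104, 0.3216)
After 3 purchases: (0.3701, 0.3071, 0.3228)
P(in Brand E after 3 purchases) = 0.3701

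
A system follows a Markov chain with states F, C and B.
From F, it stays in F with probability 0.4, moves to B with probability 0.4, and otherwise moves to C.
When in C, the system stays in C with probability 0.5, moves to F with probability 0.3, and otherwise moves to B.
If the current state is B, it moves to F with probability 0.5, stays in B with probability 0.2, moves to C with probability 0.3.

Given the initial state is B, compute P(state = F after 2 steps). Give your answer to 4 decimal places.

0.3900

Sum over the intermediate state after 1 step:
P = P(B→F)·P(F→F) + P(B→C)·P(C→F) + P(B→B)·P(B→F)
  = 0.5×0.4 + 0.3×0.3 + 0.2×0.5
  = 0.2000 + 0.0900 + 0.1000 = 0.3900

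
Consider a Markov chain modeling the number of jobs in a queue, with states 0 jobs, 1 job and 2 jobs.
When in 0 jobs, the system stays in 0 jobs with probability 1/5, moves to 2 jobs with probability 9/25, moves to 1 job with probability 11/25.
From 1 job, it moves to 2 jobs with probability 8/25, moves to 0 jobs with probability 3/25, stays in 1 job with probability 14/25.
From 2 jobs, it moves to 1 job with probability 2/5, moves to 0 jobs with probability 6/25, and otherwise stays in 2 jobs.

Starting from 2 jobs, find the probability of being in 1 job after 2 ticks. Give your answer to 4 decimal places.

Sum over the intermediate state after 1 tick:
P = P(2 jobs→0 jobs)·P(0 jobs→1 job) + P(2 jobs→1 job)·P(1 job→1 job) + P(2 jobs→2 jobs)·P(2 jobs→1 job)
  = 0.24×0.44 + 0.4×0.56 + 0.36×0.4
  = 0.1056 + 0.2240 + 0.1440 = 0.4736

0.4736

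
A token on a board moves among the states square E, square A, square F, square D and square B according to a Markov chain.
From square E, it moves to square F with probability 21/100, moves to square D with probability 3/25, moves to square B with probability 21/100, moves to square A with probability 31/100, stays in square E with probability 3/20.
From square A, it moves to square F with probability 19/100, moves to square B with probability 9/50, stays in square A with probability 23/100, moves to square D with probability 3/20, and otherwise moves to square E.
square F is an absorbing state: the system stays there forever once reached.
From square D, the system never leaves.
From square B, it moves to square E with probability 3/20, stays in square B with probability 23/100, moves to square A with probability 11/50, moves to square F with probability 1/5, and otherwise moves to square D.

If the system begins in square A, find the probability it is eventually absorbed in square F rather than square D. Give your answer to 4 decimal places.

Let h(s) be the probability of absorption at square F starting from transient state s. Then h(square F) = 1 and h(square D) = 0. By first-step analysis:
h(square E) = 0.15·h(square E) + 0.31·h(square A) + 0.21·1 + 0.12·0 + 0.21·h(square B)
h(square A) = 0.25·h(square E) + 0.23·h(square A) + 0.19·1 + 0.15·0 + 0.18·h(square B)
h(square B) = 0.15·h(square E) + 0.22·h(square A) + 0.2·1 + 0.2·0 + 0.23·h(square B)
Solving: h(square E) = 0.5835, h(square A) = 0.5610, h(square B) = 0.5337.
Starting from square A, the probability is 0.5610.

0.5610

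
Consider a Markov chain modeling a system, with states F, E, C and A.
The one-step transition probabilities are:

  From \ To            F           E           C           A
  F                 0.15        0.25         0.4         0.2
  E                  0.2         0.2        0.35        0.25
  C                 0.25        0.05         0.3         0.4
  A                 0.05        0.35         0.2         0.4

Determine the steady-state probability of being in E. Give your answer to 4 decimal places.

Let the stationary distribution be π with π = πP and π_1 + π_2 + π_3 + π_4 = 1.
π_1 = 0.15·π_1 + 0.2·π_2 + 0.25·π_3 + 0.05·π_4
π_2 = 0.25·π_1 + 0.2·π_2 + 0.05·π_3 + 0.35·π_4
π_3 = 0.4·π_1 + 0.35·π_2 + 0.3·π_3 + 0.2·π_4
Solving with the normalization constraint gives π = (0.1563, 0.2144, 0.2927, 0.3366).
So the stationary probability of E is 0.2144.

0.2144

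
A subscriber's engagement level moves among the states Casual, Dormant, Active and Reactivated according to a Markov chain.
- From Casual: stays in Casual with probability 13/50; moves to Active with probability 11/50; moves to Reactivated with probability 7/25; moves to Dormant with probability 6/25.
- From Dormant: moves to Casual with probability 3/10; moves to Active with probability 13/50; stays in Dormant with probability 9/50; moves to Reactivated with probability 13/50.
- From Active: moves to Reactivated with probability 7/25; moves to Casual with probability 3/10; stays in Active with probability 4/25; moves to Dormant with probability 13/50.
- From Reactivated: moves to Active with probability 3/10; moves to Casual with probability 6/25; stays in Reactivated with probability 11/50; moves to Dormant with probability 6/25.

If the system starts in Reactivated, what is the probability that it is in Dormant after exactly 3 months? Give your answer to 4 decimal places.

0.2307

Propagate the distribution vector 3 months from Reactivated.
After 0 months: (0.0000, 0.0000, 0.0000, 1.0000)
After 1 month: (0.2400, 0.2400, 0.3000, 0.2200)
After 2 months: (0.2772, 0.2316, 0.2292, 0.2620)
After 3 months: (0.2732, 0.2307, 0.2365, 0.2596)
P(in Dormant after 3 months) = 0.2307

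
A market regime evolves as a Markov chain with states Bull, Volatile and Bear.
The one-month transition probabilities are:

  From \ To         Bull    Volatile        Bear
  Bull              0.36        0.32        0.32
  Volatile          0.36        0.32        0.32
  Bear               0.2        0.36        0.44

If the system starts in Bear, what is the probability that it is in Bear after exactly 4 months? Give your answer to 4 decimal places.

Propagate the distribution vector 4 months from Bear.
After 0 months: (0.0000, 0.0000, 1.0000)
After 1 month: (0.2000, 0.3600, 0.4400)
After 2 months: (0.2896, 0.3376, 0.3728)
After 3 months: (0.3004, 0.3349, 0.3647)
After 4 months: (0.3016, 0.3346, 0.3638)
P(in Bear after 4 months) = 0.3638

0.3638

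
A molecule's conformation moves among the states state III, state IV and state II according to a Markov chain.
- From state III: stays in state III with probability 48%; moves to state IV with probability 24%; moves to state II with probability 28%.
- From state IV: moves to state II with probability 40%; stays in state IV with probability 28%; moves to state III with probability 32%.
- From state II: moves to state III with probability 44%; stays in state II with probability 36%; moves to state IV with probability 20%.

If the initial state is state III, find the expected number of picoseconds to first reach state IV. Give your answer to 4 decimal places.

4.3893

Let t(s) be the expected number of picoseconds to first reach state IV from state s, with t(state IV) = 0. Conditioning on the first picosecond:
t(state III) = 1 + 0.48·t(state III) + 0.28·t(state II)
t(state II) = 1 + 0.44·t(state III) + 0.36·t(state II)
Solving: t(state III) = 4.3893, t(state II) = 4.5802.
Expected picoseconds from state III to state IV: 4.3893.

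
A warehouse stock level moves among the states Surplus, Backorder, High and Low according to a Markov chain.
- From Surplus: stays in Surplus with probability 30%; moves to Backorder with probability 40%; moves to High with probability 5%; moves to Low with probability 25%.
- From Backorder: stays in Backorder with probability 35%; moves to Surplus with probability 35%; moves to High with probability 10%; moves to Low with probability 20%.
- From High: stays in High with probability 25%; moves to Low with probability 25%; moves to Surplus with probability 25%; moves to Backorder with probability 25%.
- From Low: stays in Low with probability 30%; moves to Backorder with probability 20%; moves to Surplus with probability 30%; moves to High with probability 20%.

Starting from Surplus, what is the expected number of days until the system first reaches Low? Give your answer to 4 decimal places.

4.3185

Let t(s) be the expected number of days to first reach Low from state s, with t(Low) = 0. Conditioning on the first day:
t(Surplus) = 1 + 0.3·t(Surplus) + 0.4·t(Backorder) + 0.05·t(High)
t(Backorder) = 1 + 0.35·t(Surplus) + 0.35·t(Backorder) + 0.1·t(High)
t(High) = 1 + 0.25·t(Surplus) + 0.25·t(Backorder) + 0.25·t(High)
Solving: t(Surplus) = 4.3185, t(Backorder) = 4.5223, t(High) = 4.2803.
Expected days from Surplus to Low: 4.3185.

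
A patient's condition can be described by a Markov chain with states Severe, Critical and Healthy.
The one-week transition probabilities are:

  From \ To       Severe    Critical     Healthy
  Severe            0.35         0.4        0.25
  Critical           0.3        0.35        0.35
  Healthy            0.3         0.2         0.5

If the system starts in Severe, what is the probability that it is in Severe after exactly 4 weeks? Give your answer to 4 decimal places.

0.3158

Propagate the distribution vector 4 weeks from Severe.
After 0 weeks: (1.0000, 0.0000, 0.0000)
After 1 week: (0.3500, 0.4000, 0.2500)
After 2 weeks: (0.3175, 0.3300, 0.3525)
After 3 weeks: (0.3159, 0.3130, 0.3711)
After 4 weeks: (0.3158, 0.3101, 0.3741)
P(in Severe after 4 weeks) = 0.3158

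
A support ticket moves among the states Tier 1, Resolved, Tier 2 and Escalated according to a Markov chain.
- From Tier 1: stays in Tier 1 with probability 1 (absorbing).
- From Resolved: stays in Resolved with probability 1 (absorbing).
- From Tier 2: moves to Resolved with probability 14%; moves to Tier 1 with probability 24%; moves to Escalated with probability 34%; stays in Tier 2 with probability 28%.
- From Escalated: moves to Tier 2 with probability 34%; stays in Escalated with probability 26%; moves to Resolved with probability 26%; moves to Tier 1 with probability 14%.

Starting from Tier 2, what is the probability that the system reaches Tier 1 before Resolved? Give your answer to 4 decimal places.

Let h(s) be the probability of absorption at Tier 1 starting from transient state s. Then h(Tier 1) = 1 and h(Resolved) = 0. By first-step analysis:
h(Tier 2) = 0.24·1 + 0.14·0 + 0.28·h(Tier 2) + 0.34·h(Escalated)
h(Escalated) = 0.14·1 + 0.26·0 + 0.34·h(Tier 2) + 0.26·h(Escalated)
Solving: h(Tier 2) = 0.5398, h(Escalated) = 0.4372.
Starting from Tier 2, the probability is 0.5398.

0.5398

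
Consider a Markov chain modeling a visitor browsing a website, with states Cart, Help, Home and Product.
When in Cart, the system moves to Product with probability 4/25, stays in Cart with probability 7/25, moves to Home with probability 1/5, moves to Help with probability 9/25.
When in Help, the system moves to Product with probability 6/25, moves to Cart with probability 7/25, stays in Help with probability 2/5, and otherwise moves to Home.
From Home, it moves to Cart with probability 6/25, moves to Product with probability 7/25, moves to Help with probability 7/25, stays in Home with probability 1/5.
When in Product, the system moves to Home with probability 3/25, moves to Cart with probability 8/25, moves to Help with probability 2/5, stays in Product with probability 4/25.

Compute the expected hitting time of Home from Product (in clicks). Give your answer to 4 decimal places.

Let t(s) be the expected number of clicks to first reach Home from state s, with t(Home) = 0. Conditioning on the first click:
t(Cart) = 1 + 0.28·t(Cart) + 0.36·t(Help) + 0.16·t(Product)
t(Help) = 1 + 0.28·t(Cart) + 0.4·t(Help) + 0.24·t(Product)
t(Product) = 1 + 0.32·t(Cart) + 0.4·t(Help) + 0.16·t(Product)
Solving: t(Cart) = 7.2048, t(Help) = 8.1566, t(Product) = 7.8193.
Expected clicks from Product to Home: 7.8193.

7.8193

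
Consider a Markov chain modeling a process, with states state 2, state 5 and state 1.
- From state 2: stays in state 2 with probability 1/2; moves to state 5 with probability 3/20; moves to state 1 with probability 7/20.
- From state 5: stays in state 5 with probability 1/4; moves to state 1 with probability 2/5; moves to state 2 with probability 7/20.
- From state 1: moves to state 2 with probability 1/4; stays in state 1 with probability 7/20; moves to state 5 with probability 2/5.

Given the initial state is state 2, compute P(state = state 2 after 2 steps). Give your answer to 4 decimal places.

0.3900

Sum over the intermediate state after 1 step:
P = P(state 2→state 2)·P(state 2→state 2) + P(state 2→state 5)·P(state 5→state 2) + P(state 2→state 1)·P(state 1→state 2)
  = 0.5×0.5 + 0.15×0.35 + 0.35×0.25
  = 0.2500 + 0.0525 + 0.0875 = 0.3900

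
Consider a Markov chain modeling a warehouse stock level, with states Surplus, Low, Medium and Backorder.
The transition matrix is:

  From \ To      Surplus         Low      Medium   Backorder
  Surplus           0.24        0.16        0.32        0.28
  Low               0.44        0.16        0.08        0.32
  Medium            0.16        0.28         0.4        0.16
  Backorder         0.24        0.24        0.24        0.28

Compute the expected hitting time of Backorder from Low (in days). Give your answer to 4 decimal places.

Let t(s) be the expected number of days to first reach Backorder from state s, with t(Backorder) = 0. Conditioning on the first day:
t(Surplus) = 1 + 0.24·t(Surplus) + 0.16·t(Low) + 0.32·t(Medium)
t(Low) = 1 + 0.44·t(Surplus) + 0.16·t(Low) + 0.08·t(Medium)
t(Medium) = 1 + 0.16·t(Surplus) + 0.28·t(Low) + 0.4·t(Medium)
Solving: t(Surplus) = 3.9650, t(Low) = 3.6908, t(Medium) = 4.4464.
Expected days from Low to Backorder: 3.6908.

3.6908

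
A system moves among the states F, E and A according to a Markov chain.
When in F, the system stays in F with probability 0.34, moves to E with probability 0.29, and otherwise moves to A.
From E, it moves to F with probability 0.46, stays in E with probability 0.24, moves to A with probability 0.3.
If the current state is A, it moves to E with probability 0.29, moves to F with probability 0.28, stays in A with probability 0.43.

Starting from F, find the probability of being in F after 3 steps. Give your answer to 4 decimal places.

Propagate the distribution vector 3 steps from F.
After 0 steps: (1.0000, 0.0000, 0.0000)
After 1 step: (0.3400, 0.2900, 0.3700)
After 2 steps: (0.3526, 0.2755, 0.3719)
After 3 steps: (0.3507, 0.2762, 0.3730)
P(in F after 3 steps) = 0.3507

0.3507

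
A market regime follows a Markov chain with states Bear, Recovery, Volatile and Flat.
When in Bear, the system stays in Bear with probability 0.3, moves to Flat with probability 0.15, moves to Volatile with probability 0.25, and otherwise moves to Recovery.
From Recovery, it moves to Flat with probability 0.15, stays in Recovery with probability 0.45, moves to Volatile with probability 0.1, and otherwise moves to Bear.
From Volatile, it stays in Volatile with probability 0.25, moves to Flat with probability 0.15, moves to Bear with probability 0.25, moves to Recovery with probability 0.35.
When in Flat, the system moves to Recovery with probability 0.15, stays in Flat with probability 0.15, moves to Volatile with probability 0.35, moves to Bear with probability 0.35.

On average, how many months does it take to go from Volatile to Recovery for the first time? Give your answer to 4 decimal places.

3.2674

Let t(s) be the expected number of months to first reach Recovery from state s, with t(Recovery) = 0. Conditioning on the first month:
t(Bear) = 1 + 0.3·t(Bear) + 0.25·t(Volatile) + 0.15·t(Flat)
t(Volatile) = 1 + 0.25·t(Bear) + 0.25·t(Volatile) + 0.15·t(Flat)
t(Flat) = 1 + 0.35·t(Bear) + 0.35·t(Volatile) + 0.15·t(Flat)
Solving: t(Bear) = 3.4394, t(Volatile) = 3.2674, t(Flat) = 3.9381.
Expected months from Volatile to Recovery: 3.2674.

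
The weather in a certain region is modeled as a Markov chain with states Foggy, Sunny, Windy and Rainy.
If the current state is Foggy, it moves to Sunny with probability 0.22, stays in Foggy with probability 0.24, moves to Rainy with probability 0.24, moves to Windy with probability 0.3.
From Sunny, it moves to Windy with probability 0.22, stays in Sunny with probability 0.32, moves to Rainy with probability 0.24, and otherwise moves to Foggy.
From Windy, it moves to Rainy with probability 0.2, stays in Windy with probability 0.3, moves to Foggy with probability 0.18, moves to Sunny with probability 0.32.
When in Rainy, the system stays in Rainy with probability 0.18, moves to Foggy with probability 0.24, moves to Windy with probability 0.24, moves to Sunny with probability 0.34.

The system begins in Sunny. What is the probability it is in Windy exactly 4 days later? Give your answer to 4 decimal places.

0.2628

Propagate the distribution vector 4 days from Sunny.
After 0 days: (0.0000, 1.0000, 0.0000, 0.0000)
After 1 day: (0.2200, 0.3200, 0.2200, 0.2400)
After 2 days: (0.2204, 0.3028, 0.2600, 0.2168)
After 3 days: (0.2183, 0.3023, 0.2628, 0.2166)
After 4 days: (0.2182, 0.3025, 0.2628, 0.2165)
P(in Windy after 4 days) = 0.2628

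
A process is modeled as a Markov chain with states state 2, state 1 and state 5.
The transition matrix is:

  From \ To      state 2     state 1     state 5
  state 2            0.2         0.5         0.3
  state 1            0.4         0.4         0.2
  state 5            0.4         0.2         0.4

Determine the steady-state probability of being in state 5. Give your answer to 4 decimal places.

Let the stationary distribution be π with π = πP and π_1 + π_2 + π_3 = 1.
π_1 = 0.2·π_1 + 0.4·π_2 + 0.4·π_3
π_2 = 0.5·π_1 + 0.4·π_2 + 0.2·π_3
Solving with the normalization constraint gives π = (0.3333, 0.3750, 0.2917).
So the stationary probability of state 5 is 0.2917.

0.2917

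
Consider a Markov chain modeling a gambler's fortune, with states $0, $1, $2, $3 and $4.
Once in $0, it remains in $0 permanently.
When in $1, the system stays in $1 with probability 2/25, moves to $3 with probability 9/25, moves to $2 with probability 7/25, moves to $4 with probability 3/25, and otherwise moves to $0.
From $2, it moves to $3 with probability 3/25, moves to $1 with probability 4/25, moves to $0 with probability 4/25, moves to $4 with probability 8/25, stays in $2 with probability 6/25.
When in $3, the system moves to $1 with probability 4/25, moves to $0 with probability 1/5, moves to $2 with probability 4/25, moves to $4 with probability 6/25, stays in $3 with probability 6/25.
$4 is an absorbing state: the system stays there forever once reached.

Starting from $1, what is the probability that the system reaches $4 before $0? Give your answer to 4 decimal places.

0.5394

Let h(s) be the probability of absorption at $4 starting from transient state s. Then h($4) = 1 and h($0) = 0. By first-step analysis:
h($1) = 0.16·0 + 0.08·h($1) + 0.28·h($2) + 0.36·h($3) + 0.12·1
h($2) = 0.16·0 + 0.16·h($1) + 0.24·h($2) + 0.12·h($3) + 0.32·1
h($3) = 0.2·0 + 0.16·h($1) + 0.16·h($2) + 0.24·h($3) + 0.24·1
Solving: h($1) = 0.5394, h($2) = 0.6231, h($3) = 0.5605.
Starting from $1, the probability is 0.5394.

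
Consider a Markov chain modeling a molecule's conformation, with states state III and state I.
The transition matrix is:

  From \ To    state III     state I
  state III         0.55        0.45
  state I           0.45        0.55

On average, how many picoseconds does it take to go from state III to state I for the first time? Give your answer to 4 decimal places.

Let t(s) be the expected number of picoseconds to first reach state I from state s, with t(state I) = 0. Conditioning on the first picosecond:
t(state III) = 1 + 0.55·t(state III)
Solving: t(state III) = 2.2222.
Expected picoseconds from state III to state I: 2.2222.

2.2222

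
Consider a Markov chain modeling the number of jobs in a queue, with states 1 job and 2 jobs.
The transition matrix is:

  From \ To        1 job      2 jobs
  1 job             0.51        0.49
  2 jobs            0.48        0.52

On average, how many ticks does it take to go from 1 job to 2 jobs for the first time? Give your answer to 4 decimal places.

Let t(s) be the expected number of ticks to first reach 2 jobs from state s, with t(2 jobs) = 0. Conditioning on the first tick:
t(1 job) = 1 + 0.51·t(1 job)
Solving: t(1 job) = 2.0408.
Expected ticks from 1 job to 2 jobs: 2.0408.

2.0408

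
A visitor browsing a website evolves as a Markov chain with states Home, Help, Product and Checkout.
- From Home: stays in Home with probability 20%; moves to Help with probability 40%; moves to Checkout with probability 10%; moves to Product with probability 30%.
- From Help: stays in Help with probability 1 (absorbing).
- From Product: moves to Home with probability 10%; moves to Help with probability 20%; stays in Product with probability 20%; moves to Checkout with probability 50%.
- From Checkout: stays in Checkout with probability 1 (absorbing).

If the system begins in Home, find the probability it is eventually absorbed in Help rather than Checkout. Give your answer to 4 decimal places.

0.6230

Let h(s) be the probability of absorption at Help starting from transient state s. Then h(Help) = 1 and h(Checkout) = 0. By first-step analysis:
h(Home) = 0.2·h(Home) + 0.4·1 + 0.3·h(Product) + 0.1·0
h(Product) = 0.1·h(Home) + 0.2·1 + 0.2·h(Product) + 0.5·0
Solving: h(Home) = 0.6230, h(Product) = 0.3279.
Starting from Home, the probability is 0.6230.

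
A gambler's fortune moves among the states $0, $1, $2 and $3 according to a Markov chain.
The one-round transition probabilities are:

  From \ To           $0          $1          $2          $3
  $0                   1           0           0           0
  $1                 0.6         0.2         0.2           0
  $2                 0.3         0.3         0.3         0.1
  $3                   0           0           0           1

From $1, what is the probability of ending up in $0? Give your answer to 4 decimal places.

0.9600

Let h(s) be the probability of absorption at $0 starting from transient state s. Then h($0) = 1 and h($3) = 0. By first-step analysis:
h($1) = 0.6·1 + 0.2·h($1) + 0.2·h($2)
h($2) = 0.3·1 + 0.3·h($1) + 0.3·h($2) + 0.1·0
Solving: h($1) = 0.9600, h($2) = 0.8400.
Starting from $1, the probability is 0.9600.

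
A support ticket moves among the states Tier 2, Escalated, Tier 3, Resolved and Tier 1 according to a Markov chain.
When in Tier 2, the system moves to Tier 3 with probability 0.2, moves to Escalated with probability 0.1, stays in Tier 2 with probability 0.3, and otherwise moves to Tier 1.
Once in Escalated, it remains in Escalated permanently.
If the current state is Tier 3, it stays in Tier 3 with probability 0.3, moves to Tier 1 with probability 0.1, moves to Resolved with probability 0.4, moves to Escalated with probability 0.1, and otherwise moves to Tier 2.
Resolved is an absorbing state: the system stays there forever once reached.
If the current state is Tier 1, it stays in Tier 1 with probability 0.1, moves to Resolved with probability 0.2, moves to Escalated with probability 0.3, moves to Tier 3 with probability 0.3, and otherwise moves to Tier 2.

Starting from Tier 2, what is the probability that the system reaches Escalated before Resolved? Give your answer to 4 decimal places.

Let h(s) be the probability of absorption at Escalated starting from transient state s. Then h(Escalated) = 1 and h(Resolved) = 0. By first-step analysis:
h(Tier 2) = 0.3·h(Tier 2) + 0.1·1 + 0.2·h(Tier 3) + 0.4·h(Tier 1)
h(Tier 3) = 0.1·h(Tier 2) + 0.1·1 + 0.3·h(Tier 3) + 0.4·0 + 0.1·h(Tier 1)
h(Tier 1) = 0.1·h(Tier 2) + 0.3·1 + 0.3·h(Tier 3) + 0.2·0 + 0.1·h(Tier 1)
Solving: h(Tier 2) = 0.5000, h(Tier 3) = 0.2833, h(Tier 1) = 0.4833.
Starting from Tier 2, the probability is 0.5000.

0.5000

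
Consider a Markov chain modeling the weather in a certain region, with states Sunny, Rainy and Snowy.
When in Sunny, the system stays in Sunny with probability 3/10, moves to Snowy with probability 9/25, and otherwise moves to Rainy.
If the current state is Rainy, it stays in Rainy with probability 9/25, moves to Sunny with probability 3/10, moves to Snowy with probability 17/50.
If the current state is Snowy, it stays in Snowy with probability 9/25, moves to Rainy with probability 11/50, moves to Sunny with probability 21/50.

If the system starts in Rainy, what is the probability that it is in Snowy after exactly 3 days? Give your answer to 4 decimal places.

Propagate the distribution vector 3 days from Rainy.
After 0 days: (0.0000, 1.0000, 0.0000)
After 1 day: (0.3000, 0.3600, 0.3400)
After 2 days: (0.3408, 0.3064, 0.3528)
After 3 days: (0.3423, 0.3038, 0.3539)
P(in Snowy after 3 days) = 0.3539

0.3539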